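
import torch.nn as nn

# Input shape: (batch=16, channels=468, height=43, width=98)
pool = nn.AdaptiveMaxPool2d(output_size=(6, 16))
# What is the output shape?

Input shape: (16, 468, 43, 98)
Output shape: (16, 468, 6, 16)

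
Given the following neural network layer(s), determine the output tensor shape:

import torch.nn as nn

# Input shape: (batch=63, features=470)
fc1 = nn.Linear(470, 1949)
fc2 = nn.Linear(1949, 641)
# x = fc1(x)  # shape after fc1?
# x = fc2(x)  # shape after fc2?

Input shape: (63, 470)
  -> after fc1: (63, 1949)
Output shape: (63, 641)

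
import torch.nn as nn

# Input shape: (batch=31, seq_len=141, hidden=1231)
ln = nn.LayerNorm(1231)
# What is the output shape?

Input shape: (31, 141, 1231)
Output shape: (31, 141, 1231)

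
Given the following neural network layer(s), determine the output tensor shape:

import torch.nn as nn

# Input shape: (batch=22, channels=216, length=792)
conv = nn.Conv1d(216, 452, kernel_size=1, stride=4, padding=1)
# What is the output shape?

Input shape: (22, 216, 792)
Output shape: (22, 452, 199)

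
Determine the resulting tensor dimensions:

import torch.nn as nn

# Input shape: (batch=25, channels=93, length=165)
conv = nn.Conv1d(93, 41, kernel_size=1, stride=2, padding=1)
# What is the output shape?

Input shape: (25, 93, 165)
Output shape: (25, 41, 84)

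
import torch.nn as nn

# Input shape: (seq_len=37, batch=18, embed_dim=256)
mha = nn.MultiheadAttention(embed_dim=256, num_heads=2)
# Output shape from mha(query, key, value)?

Input shape: (37, 18, 256)
Output shape: (37, 18, 256)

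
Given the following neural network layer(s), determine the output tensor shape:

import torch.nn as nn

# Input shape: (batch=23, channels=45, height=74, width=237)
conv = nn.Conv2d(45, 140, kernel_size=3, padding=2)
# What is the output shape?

Input shape: (23, 45, 74, 237)
Output shape: (23, 140, 76, 239)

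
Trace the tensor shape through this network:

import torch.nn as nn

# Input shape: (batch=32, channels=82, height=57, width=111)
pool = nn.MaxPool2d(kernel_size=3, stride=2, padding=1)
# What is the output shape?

Input shape: (32, 82, 57, 111)
Output shape: (32, 82, 29, 56)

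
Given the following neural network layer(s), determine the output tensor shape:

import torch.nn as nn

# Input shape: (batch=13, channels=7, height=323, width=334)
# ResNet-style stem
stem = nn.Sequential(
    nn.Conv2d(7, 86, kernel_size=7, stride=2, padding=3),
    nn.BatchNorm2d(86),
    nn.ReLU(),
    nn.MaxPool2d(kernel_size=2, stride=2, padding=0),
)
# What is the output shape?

Input shape: (13, 7, 323, 334)
  -> after Conv2d 7x7 stride=2: (13, 86, 162, 167)
Output shape: (13, 86, 81, 83)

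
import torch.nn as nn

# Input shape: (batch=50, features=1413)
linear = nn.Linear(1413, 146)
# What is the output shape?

Input shape: (50, 1413)
Output shape: (50, 146)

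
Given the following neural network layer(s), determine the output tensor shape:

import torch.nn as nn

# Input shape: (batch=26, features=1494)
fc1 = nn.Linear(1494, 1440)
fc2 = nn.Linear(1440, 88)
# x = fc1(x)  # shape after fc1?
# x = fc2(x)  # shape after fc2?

Input shape: (26, 1494)
  -> after fc1: (26, 1440)
Output shape: (26, 88)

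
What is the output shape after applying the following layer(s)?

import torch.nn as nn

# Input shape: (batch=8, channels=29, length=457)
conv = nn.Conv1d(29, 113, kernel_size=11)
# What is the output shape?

Input shape: (8, 29, 457)
Output shape: (8, 113, 447)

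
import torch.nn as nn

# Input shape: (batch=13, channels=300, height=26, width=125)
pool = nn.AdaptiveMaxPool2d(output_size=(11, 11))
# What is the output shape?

Input shape: (13, 300, 26, 125)
Output shape: (13, 300, 11, 11)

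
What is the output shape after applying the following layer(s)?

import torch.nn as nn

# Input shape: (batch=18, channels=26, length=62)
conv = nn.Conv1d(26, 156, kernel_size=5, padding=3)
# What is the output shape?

Input shape: (18, 26, 62)
Output shape: (18, 156, 64)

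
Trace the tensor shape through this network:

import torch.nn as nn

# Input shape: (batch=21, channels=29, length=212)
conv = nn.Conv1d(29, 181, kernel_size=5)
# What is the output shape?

Input shape: (21, 29, 212)
Output shape: (21, 181, 208)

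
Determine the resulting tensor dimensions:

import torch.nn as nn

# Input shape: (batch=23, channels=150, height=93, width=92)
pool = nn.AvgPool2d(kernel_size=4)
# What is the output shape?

Input shape: (23, 150, 93, 92)
Output shape: (23, 150, 23, 23)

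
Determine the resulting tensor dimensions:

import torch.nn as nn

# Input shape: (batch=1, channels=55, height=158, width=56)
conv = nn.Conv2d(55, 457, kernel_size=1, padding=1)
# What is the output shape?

Input shape: (1, 55, 158, 56)
Output shape: (1, 457, 160, 58)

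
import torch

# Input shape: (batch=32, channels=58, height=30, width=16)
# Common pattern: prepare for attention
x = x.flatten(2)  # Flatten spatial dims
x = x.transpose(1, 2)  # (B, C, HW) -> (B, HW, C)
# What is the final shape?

Input shape: (32, 58, 30, 16)
  -> after flatten(2): (32, 58, 480)
Output shape: (32, 480, 58)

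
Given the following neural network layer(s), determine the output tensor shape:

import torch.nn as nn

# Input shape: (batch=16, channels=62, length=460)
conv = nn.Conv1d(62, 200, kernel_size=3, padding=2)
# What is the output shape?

Input shape: (16, 62, 460)
Output shape: (16, 200, 462)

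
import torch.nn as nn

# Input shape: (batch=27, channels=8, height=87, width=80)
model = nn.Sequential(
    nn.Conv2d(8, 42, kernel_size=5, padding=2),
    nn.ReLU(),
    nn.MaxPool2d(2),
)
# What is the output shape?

Input shape: (27, 8, 87, 80)
  -> after Conv2d: (27, 42, 87, 80)
  -> after ReLU: (27, 42, 87, 80)
Output shape: (27, 42, 43, 40)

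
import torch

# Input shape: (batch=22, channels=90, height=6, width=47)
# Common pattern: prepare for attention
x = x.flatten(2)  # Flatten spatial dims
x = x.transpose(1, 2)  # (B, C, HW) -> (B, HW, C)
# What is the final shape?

Input shape: (22, 90, 6, 47)
  -> after flatten(2): (22, 90, 282)
Output shape: (22, 282, 90)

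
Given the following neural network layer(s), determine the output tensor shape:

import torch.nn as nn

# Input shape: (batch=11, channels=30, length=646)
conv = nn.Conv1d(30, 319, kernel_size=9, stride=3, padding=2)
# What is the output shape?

Input shape: (11, 30, 646)
Output shape: (11, 319, 214)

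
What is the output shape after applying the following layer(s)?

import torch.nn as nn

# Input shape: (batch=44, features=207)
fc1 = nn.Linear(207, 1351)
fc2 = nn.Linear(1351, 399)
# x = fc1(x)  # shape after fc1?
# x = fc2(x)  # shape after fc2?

Input shape: (44, 207)
  -> after fc1: (44, 1351)
Output shape: (44, 399)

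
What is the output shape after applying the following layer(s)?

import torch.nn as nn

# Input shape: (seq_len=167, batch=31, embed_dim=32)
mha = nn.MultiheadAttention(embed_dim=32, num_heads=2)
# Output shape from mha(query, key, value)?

Input shape: (167, 31, 32)
Output shape: (167, 31, 32)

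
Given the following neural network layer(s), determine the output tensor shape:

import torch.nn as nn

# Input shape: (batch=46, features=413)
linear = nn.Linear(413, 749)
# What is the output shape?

Input shape: (46, 413)
Output shape: (46, 749)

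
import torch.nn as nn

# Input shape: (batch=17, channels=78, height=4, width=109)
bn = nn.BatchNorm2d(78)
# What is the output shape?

Input shape: (17, 78, 4, 109)
Output shape: (17, 78, 4, 109)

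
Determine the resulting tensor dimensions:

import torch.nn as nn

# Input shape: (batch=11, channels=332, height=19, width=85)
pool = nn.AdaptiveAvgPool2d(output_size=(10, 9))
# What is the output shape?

Input shape: (11, 332, 19, 85)
Output shape: (11, 332, 10, 9)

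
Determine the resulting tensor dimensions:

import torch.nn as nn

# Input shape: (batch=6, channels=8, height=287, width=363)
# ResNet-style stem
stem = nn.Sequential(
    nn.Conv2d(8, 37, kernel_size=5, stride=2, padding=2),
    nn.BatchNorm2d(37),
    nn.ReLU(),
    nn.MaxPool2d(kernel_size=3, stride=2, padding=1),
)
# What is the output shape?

Input shape: (6, 8, 287, 363)
  -> after Conv2d 5x5 stride=2: (6, 37, 144, 182)
Output shape: (6, 37, 72, 91)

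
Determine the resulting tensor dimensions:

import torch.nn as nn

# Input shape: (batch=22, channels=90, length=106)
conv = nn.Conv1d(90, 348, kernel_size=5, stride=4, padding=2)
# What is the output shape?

Input shape: (22, 90, 106)
Output shape: (22, 348, 27)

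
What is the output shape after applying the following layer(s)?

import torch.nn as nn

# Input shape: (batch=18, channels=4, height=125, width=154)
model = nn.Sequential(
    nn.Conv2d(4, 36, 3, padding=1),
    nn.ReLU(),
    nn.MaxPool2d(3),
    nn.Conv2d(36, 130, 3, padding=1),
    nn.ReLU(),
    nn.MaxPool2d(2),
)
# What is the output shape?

Input shape: (18, 4, 125, 154)
  -> after first Conv2d: (18, 36, 125, 154)
  -> after first MaxPool2d: (18, 36, 41, 51)
  -> after second Conv2d: (18, 130, 41, 51)
Output shape: (18, 130, 20, 25)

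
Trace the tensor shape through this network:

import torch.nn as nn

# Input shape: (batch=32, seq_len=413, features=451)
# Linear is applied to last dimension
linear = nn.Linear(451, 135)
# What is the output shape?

Input shape: (32, 413, 451)
Output shape: (32, 413, 135)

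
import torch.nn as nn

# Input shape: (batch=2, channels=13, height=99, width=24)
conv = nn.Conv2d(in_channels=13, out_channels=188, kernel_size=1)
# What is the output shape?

Input shape: (2, 13, 99, 24)
Output shape: (2, 188, 99, 24)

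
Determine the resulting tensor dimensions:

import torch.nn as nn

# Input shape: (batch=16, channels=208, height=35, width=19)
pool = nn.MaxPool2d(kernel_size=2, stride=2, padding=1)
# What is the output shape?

Input shape: (16, 208, 35, 19)
Output shape: (16, 208, 18, 10)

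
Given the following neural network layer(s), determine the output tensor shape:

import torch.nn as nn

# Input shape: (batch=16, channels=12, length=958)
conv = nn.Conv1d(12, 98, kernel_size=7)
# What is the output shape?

Input shape: (16, 12, 958)
Output shape: (16, 98, 952)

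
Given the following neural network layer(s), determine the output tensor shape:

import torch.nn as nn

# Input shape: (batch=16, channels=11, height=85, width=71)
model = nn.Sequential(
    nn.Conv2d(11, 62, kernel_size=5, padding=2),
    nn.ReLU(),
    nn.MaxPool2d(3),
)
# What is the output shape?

Input shape: (16, 11, 85, 71)
  -> after Conv2d: (16, 62, 85, 71)
  -> after ReLU: (16, 62, 85, 71)
Output shape: (16, 62, 28, 23)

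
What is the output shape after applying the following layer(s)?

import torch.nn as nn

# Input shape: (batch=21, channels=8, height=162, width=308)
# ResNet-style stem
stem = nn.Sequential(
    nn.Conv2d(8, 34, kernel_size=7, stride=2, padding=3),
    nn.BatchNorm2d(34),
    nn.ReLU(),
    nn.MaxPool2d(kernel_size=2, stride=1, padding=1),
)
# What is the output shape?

Input shape: (21, 8, 162, 308)
  -> after Conv2d 7x7 stride=2: (21, 34, 81, 154)
Output shape: (21, 34, 82, 155)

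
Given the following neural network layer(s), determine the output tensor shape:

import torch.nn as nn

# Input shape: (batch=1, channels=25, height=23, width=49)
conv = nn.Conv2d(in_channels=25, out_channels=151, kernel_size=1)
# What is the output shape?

Input shape: (1, 25, 23, 49)
Output shape: (1, 151, 23, 49)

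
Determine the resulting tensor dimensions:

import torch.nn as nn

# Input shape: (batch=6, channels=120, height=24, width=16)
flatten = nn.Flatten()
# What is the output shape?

Input shape: (6, 120, 24, 16)
Output shape: (6, 46080)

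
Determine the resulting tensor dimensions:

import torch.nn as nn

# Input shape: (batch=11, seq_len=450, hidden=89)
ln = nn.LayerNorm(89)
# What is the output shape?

Input shape: (11, 450, 89)
Output shape: (11, 450, 89)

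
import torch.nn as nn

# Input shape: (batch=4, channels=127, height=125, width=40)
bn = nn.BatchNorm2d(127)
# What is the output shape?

Input shape: (4, 127, 125, 40)
Output shape: (4, 127, 125, 40)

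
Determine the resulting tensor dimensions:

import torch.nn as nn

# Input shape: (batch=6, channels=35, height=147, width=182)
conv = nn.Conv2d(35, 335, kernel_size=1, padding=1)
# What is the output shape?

Input shape: (6, 35, 147, 182)
Output shape: (6, 335, 149, 184)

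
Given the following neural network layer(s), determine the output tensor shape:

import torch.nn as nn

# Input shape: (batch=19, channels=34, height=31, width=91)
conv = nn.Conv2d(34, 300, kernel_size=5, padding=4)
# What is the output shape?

Input shape: (19, 34, 31, 91)
Output shape: (19, 300, 35, 95)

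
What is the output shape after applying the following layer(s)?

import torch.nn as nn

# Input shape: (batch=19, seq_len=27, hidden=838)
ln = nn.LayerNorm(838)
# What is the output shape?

Input shape: (19, 27, 838)
Output shape: (19, 27, 838)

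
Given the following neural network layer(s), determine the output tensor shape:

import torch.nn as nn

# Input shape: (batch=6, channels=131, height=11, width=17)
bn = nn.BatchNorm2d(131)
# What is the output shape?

Input shape: (6, 131, 11, 17)
Output shape: (6, 131, 11, 17)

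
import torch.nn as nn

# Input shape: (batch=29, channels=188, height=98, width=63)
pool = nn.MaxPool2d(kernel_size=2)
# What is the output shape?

Input shape: (29, 188, 98, 63)
Output shape: (29, 188, 49, 31)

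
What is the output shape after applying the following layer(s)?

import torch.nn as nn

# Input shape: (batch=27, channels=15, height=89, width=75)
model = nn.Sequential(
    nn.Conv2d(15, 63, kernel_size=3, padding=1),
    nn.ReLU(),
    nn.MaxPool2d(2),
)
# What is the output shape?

Input shape: (27, 15, 89, 75)
  -> after Conv2d: (27, 63, 89, 75)
  -> after ReLU: (27, 63, 89, 75)
Output shape: (27, 63, 44, 37)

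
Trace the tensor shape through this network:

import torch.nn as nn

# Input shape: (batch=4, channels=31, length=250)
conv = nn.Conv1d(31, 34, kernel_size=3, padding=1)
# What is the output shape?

Input shape: (4, 31, 250)
Output shape: (4, 34, 250)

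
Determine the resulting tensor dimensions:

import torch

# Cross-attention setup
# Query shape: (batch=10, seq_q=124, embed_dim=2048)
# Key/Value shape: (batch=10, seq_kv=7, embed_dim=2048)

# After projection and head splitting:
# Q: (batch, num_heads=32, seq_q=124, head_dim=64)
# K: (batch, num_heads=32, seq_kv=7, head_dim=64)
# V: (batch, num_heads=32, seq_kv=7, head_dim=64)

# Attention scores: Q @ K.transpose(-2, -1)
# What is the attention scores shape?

Input shape: (10, 124, 2048)
Output shape: (10, 32, 124, 7)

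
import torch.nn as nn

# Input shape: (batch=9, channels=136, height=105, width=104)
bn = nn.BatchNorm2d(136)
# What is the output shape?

Input shape: (9, 136, 105, 104)
Output shape: (9, 136, 105, 104)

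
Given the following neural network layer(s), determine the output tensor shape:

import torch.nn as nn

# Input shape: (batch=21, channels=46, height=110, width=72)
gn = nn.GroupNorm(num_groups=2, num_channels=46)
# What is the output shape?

Input shape: (21, 46, 110, 72)
Output shape: (21, 46, 110, 72)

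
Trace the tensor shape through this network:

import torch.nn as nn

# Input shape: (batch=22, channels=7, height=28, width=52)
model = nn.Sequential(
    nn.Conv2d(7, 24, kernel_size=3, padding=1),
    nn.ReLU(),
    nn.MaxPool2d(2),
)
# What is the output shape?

Input shape: (22, 7, 28, 52)
  -> after Conv2d: (22, 24, 28, 52)
  -> after ReLU: (22, 24, 28, 52)
Output shape: (22, 24, 14, 26)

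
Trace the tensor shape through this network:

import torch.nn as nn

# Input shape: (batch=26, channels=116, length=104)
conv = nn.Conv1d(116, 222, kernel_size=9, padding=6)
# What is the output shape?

Input shape: (26, 116, 104)
Output shape: (26, 222, 108)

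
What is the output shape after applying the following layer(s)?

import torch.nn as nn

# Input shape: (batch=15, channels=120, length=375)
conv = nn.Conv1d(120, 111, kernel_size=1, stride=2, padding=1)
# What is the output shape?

Input shape: (15, 120, 375)
Output shape: (15, 111, 189)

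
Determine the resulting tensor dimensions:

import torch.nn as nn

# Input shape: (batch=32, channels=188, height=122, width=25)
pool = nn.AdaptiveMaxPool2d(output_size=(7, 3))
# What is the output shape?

Input shape: (32, 188, 122, 25)
Output shape: (32, 188, 7, 3)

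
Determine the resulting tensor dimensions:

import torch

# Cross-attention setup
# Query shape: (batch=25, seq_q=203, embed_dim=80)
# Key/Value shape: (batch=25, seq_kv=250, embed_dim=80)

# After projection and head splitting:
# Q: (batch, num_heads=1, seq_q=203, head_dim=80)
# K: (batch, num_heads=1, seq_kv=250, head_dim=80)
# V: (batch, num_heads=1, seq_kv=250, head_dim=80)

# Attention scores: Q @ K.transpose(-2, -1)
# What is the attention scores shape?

Input shape: (25, 203, 80)
Output shape: (25, 1, 203, 250)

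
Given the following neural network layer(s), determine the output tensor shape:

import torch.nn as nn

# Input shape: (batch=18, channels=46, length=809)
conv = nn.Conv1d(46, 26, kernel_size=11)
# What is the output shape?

Input shape: (18, 46, 809)
Output shape: (18, 26, 799)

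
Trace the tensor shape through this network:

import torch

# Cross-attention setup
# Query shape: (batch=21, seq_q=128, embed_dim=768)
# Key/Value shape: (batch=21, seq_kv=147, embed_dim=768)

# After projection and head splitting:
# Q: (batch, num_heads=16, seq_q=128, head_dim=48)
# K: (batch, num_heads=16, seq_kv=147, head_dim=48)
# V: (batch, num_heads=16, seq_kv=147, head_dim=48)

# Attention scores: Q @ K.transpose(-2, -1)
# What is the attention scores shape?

Input shape: (21, 128, 768)
Output shape: (21, 16, 128, 147)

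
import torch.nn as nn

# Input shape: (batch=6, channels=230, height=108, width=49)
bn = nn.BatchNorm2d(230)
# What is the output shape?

Input shape: (6, 230, 108, 49)
Output shape: (6, 230, 108, 49)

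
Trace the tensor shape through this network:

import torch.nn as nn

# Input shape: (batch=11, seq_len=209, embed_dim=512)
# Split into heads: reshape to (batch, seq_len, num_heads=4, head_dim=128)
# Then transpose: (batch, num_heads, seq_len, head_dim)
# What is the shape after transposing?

Input shape: (11, 209, 512)
  -> after reshape: (11, 209, 4, 128)
Output shape: (11, 4, 209, 128)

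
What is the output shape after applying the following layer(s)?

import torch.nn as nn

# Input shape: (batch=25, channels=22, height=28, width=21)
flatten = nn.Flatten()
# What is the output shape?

Input shape: (25, 22, 28, 21)
Output shape: (25, 12936)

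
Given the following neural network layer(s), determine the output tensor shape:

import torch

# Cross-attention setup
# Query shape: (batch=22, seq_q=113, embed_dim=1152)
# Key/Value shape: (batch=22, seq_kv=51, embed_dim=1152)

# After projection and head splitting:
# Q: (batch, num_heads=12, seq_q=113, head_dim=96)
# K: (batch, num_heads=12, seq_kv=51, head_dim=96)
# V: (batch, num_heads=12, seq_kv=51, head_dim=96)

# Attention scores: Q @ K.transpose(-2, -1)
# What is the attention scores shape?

Input shape: (22, 113, 1152)
Output shape: (22, 12, 113, 51)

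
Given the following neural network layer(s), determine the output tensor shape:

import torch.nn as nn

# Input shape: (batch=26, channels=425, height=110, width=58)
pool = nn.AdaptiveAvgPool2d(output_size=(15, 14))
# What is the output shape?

Input shape: (26, 425, 110, 58)
Output shape: (26, 425, 15, 14)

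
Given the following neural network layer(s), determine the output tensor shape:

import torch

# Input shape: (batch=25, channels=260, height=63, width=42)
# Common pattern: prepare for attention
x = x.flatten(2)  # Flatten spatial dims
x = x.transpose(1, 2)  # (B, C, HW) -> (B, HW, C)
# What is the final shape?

Input shape: (25, 260, 63, 42)
  -> after flatten(2): (25, 260, 2646)
Output shape: (25, 2646, 260)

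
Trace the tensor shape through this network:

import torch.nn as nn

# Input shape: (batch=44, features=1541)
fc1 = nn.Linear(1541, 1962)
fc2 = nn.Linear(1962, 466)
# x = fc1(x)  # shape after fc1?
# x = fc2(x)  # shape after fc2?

Input shape: (44, 1541)
  -> after fc1: (44, 1962)
Output shape: (44, 466)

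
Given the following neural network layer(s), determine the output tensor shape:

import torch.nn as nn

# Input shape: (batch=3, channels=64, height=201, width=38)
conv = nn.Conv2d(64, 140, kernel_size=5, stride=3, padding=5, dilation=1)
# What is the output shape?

Input shape: (3, 64, 201, 38)
Output shape: (3, 140, 69, 15)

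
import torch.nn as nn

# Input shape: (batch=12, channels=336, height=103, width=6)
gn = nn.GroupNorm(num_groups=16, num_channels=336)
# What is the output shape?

Input shape: (12, 336, 103, 6)
Output shape: (12, 336, 103, 6)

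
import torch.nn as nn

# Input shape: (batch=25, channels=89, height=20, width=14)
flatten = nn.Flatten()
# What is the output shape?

Input shape: (25, 89, 20, 14)
Output shape: (25, 24920)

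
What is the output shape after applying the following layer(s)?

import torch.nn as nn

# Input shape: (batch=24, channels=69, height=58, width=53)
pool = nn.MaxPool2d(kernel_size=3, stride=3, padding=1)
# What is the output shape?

Input shape: (24, 69, 58, 53)
Output shape: (24, 69, 20, 18)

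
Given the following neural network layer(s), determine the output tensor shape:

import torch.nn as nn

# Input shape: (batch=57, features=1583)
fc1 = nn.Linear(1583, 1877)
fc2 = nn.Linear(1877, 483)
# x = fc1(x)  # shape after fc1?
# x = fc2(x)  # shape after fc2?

Input shape: (57, 1583)
  -> after fc1: (57, 1877)
Output shape: (57, 483)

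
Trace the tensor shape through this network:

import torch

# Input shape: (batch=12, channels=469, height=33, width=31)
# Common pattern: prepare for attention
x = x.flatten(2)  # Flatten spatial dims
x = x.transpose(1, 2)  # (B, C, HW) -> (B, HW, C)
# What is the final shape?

Input shape: (12, 469, 33, 31)
  -> after flatten(2): (12, 469, 1023)
Output shape: (12, 1023, 469)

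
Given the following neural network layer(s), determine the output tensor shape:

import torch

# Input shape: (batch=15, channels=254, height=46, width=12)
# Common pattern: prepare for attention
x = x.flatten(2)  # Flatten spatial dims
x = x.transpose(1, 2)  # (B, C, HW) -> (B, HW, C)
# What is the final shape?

Input shape: (15, 254, 46, 12)
  -> after flatten(2): (15, 254, 552)
Output shape: (15, 552, 254)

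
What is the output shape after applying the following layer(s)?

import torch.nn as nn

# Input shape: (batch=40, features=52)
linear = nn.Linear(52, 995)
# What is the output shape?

Input shape: (40, 52)
Output shape: (40, 995)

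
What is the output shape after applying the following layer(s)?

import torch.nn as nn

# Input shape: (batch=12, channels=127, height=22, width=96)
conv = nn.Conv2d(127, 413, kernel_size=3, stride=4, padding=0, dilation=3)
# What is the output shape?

Input shape: (12, 127, 22, 96)
Output shape: (12, 413, 4, 23)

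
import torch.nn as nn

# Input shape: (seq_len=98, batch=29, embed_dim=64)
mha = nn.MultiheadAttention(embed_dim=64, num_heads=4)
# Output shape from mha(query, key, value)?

Input shape: (98, 29, 64)
Output shape: (98, 29, 64)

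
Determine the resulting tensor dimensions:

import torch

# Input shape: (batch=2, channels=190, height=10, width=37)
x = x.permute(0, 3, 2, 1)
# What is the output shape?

Input shape: (2, 190, 10, 37)
Output shape: (2, 37, 10, 190)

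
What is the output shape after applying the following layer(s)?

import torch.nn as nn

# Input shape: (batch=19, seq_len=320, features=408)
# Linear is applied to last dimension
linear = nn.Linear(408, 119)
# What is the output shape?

Input shape: (19, 320, 408)
Output shape: (19, 320, 119)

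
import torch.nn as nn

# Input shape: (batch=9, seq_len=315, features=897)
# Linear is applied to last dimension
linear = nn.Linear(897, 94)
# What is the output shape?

Input shape: (9, 315, 897)
Output shape: (9, 315, 94)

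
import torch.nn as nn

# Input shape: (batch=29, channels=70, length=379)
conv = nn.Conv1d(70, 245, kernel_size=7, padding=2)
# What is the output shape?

Input shape: (29, 70, 379)
Output shape: (29, 245, 377)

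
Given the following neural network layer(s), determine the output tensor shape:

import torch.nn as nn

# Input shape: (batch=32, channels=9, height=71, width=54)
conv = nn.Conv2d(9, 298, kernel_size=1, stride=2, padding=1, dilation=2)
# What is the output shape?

Input shape: (32, 9, 71, 54)
Output shape: (32, 298, 37, 28)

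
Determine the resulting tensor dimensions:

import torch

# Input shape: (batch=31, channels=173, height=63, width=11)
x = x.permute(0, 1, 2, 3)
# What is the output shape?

Input shape: (31, 173, 63, 11)
Output shape: (31, 173, 63, 11)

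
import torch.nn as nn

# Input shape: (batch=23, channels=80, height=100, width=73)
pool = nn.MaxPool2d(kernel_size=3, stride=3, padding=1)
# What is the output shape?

Input shape: (23, 80, 100, 73)
Output shape: (23, 80, 34, 25)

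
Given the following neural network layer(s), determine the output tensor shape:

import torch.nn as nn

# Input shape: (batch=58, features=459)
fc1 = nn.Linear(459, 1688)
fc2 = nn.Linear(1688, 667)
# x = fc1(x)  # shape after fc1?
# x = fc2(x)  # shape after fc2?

Input shape: (58, 459)
  -> after fc1: (58, 1688)
Output shape: (58, 667)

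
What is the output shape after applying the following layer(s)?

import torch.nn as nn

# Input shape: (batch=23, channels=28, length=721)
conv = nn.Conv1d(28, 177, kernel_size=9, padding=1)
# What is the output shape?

Input shape: (23, 28, 721)
Output shape: (23, 177, 715)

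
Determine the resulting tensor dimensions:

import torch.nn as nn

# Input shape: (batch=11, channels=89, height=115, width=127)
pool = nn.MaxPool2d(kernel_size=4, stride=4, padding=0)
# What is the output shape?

Input shape: (11, 89, 115, 127)
Output shape: (11, 89, 28, 31)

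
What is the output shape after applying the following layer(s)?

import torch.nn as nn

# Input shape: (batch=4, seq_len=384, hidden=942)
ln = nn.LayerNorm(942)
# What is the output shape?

Input shape: (4, 384, 942)
Output shape: (4, 384, 942)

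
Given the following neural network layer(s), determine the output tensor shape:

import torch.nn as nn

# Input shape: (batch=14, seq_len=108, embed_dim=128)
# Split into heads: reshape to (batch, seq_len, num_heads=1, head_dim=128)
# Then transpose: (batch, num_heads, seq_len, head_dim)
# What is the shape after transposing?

Input shape: (14, 108, 128)
  -> after reshape: (14, 108, 1, 128)
Output shape: (14, 1, 108, 128)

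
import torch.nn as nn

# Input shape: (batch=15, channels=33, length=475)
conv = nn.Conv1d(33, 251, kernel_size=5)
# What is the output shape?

Input shape: (15, 33, 475)
Output shape: (15, 251, 471)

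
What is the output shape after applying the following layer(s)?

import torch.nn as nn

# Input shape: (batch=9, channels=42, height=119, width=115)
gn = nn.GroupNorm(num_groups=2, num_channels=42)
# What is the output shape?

Input shape: (9, 42, 119, 115)
Output shape: (9, 42, 119, 115)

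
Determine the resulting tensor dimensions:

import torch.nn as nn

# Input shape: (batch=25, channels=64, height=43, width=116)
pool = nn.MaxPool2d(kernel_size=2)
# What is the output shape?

Input shape: (25, 64, 43, 116)
Output shape: (25, 64, 21, 58)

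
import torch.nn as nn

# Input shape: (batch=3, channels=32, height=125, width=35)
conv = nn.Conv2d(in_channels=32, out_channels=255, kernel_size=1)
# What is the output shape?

Input shape: (3, 32, 125, 35)
Output shape: (3, 255, 125, 35)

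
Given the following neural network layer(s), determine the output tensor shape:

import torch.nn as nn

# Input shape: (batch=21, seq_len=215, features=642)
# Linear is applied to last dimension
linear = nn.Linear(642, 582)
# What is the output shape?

Input shape: (21, 215, 642)
Output shape: (21, 215, 582)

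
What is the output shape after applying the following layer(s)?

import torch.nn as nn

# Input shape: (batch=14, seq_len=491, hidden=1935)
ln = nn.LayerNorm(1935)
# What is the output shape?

Input shape: (14, 491, 1935)
Output shape: (14, 491, 1935)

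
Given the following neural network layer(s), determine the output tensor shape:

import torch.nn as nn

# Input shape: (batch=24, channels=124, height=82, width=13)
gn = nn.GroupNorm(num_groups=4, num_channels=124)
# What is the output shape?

Input shape: (24, 124, 82, 13)
Output shape: (24, 124, 82, 13)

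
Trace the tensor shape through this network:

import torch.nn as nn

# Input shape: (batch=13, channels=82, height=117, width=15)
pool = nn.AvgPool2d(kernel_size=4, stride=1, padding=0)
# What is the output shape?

Input shape: (13, 82, 117, 15)
Output shape: (13, 82, 114, 12)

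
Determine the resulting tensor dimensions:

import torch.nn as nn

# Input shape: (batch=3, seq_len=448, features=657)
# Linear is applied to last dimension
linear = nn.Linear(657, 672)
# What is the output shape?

Input shape: (3, 448, 657)
Output shape: (3, 448, 672)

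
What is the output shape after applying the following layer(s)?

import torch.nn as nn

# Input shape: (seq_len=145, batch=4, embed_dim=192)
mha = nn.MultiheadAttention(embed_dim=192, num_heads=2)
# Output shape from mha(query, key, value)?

Input shape: (145, 4, 192)
Output shape: (145, 4, 192)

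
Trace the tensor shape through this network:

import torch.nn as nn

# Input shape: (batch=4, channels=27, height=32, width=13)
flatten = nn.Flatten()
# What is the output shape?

Input shape: (4, 27, 32, 13)
Output shape: (4, 11232)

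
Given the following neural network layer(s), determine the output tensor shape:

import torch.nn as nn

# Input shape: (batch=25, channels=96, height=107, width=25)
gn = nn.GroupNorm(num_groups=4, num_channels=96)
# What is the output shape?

Input shape: (25, 96, 107, 25)
Output shape: (25, 96, 107, 25)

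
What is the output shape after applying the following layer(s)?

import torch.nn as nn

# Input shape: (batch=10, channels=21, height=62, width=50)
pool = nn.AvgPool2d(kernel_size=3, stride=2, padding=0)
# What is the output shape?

Input shape: (10, 21, 62, 50)
Output shape: (10, 21, 30, 24)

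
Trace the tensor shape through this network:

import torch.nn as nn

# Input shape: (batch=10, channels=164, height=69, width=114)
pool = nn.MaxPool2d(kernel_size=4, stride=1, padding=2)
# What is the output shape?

Input shape: (10, 164, 69, 114)
Output shape: (10, 164, 70, 115)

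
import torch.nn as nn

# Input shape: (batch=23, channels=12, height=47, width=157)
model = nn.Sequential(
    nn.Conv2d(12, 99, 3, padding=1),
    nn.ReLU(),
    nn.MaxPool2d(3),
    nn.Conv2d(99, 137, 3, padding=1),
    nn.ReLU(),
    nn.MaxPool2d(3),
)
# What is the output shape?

Input shape: (23, 12, 47, 157)
  -> after first Conv2d: (23, 99, 47, 157)
  -> after first MaxPool2d: (23, 99, 15, 52)
  -> after second Conv2d: (23, 137, 15, 52)
Output shape: (23, 137, 5, 17)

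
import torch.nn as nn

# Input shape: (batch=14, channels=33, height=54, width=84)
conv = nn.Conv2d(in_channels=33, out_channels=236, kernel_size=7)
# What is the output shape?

Input shape: (14, 33, 54, 84)
Output shape: (14, 236, 48, 78)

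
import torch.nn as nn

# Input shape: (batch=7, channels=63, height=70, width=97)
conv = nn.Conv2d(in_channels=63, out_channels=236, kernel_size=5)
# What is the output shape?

Input shape: (7, 63, 70, 97)
Output shape: (7, 236, 66, 93)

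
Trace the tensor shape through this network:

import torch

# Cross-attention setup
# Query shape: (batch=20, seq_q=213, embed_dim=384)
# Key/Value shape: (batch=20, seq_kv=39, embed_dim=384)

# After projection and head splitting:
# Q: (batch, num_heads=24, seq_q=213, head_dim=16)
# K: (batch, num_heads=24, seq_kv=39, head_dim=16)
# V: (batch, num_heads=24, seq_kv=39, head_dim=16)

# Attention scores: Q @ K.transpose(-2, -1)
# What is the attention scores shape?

Input shape: (20, 213, 384)
Output shape: (20, 24, 213, 39)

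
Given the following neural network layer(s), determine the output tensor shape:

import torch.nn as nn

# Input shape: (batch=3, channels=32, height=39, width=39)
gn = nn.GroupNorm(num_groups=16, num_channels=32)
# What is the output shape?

Input shape: (3, 32, 39, 39)
Output shape: (3, 32, 39, 39)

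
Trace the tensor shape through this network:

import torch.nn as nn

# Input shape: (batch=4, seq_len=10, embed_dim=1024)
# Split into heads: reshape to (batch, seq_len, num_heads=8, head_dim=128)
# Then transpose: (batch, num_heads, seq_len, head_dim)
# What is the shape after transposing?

Input shape: (4, 10, 1024)
  -> after reshape: (4, 10, 8, 128)
Output shape: (4, 8, 10, 128)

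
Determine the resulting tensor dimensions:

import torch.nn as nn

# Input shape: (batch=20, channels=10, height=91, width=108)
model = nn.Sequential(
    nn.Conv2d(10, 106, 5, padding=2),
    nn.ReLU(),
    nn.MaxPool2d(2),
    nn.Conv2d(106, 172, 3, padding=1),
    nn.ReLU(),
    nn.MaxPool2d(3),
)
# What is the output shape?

Input shape: (20, 10, 91, 108)
  -> after first Conv2d: (20, 106, 91, 108)
  -> after first MaxPool2d: (20, 106, 45, 54)
  -> after second Conv2d: (20, 172, 45, 54)
Output shape: (20, 172, 15, 18)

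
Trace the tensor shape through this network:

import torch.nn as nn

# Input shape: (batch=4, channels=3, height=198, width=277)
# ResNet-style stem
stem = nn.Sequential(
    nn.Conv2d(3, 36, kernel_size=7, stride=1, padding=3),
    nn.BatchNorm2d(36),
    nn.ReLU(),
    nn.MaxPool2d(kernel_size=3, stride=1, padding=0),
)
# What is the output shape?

Input shape: (4, 3, 198, 277)
  -> after Conv2d 7x7 stride=1: (4, 36, 198, 277)
Output shape: (4, 36, 196, 275)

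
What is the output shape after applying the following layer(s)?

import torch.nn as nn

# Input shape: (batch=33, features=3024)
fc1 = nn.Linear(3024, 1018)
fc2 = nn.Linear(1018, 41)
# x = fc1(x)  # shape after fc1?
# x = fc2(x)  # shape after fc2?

Input shape: (33, 3024)
  -> after fc1: (33, 1018)
Output shape: (33, 41)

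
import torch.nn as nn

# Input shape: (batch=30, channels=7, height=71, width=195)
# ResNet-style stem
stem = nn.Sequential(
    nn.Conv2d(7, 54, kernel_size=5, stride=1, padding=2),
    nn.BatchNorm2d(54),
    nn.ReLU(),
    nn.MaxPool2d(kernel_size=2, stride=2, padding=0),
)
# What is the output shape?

Input shape: (30, 7, 71, 195)
  -> after Conv2d 5x5 stride=1: (30, 54, 71, 195)
Output shape: (30, 54, 35, 97)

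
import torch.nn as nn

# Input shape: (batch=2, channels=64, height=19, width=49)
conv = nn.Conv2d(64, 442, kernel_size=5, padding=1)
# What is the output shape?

Input shape: (2, 64, 19, 49)
Output shape: (2, 442, 17, 47)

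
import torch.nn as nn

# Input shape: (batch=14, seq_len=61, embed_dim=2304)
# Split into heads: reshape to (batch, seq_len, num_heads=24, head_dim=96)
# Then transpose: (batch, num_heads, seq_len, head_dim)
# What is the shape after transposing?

Input shape: (14, 61, 2304)
  -> after reshape: (14, 61, 24, 96)
Output shape: (14, 24, 61, 96)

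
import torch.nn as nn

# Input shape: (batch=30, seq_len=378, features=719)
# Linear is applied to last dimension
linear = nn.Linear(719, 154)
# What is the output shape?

Input shape: (30, 378, 719)
Output shape: (30, 378, 154)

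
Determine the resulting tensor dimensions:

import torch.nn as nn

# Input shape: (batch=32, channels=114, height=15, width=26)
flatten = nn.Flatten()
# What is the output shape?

Input shape: (32, 114, 15, 26)
Output shape: (32, 44460)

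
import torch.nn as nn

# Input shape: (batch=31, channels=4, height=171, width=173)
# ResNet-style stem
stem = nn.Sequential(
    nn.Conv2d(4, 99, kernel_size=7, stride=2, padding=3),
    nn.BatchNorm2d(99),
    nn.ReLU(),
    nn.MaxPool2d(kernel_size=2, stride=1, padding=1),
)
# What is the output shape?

Input shape: (31, 4, 171, 173)
  -> after Conv2d 7x7 stride=2: (31, 99, 86, 87)
Output shape: (31, 99, 87, 88)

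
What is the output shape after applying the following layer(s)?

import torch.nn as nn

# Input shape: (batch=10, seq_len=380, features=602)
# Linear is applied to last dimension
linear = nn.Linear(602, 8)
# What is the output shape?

Input shape: (10, 380, 602)
Output shape: (10, 380, 8)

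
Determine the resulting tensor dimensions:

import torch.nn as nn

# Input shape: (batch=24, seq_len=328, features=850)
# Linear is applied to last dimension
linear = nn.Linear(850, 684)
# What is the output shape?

Input shape: (24, 328, 850)
Output shape: (24, 328, 684)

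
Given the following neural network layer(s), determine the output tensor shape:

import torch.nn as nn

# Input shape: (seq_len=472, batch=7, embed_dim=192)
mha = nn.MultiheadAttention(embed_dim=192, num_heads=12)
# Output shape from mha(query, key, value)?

Input shape: (472, 7, 192)
Output shape: (472, 7, 192)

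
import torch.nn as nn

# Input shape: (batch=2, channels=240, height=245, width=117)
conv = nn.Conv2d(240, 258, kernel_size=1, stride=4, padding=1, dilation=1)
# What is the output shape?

Input shape: (2, 240, 245, 117)
Output shape: (2, 258, 62, 30)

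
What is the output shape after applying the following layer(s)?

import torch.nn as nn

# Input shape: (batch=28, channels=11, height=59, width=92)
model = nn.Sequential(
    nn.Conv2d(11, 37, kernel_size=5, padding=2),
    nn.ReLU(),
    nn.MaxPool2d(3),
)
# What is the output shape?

Input shape: (28, 11, 59, 92)
  -> after Conv2d: (28, 37, 59, 92)
  -> after ReLU: (28, 37, 59, 92)
Output shape: (28, 37, 19, 30)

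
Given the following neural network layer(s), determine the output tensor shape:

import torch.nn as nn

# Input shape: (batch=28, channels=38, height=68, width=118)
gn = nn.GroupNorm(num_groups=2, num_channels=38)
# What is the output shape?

Input shape: (28, 38, 68, 118)
Output shape: (28, 38, 68, 118)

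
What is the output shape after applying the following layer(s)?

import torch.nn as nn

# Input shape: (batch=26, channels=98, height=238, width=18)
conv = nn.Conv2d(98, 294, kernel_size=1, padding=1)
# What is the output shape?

Input shape: (26, 98, 238, 18)
Output shape: (26, 294, 240, 20)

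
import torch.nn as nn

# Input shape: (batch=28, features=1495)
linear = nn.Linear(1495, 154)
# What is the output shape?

Input shape: (28, 1495)
Output shape: (28, 154)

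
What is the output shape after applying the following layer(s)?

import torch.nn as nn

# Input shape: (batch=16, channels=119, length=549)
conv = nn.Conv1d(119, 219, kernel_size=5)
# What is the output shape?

Input shape: (16, 119, 549)
Output shape: (16, 219, 545)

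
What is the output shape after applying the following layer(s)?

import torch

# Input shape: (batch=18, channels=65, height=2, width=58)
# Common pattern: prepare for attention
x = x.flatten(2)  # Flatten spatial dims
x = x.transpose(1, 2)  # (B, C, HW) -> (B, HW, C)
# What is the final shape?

Input shape: (18, 65, 2, 58)
  -> after flatten(2): (18, 65, 116)
Output shape: (18, 116, 65)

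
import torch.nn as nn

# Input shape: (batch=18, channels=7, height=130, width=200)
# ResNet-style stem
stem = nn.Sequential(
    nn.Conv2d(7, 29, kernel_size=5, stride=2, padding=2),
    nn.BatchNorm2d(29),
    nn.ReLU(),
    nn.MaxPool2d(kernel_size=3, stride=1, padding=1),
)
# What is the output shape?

Input shape: (18, 7, 130, 200)
  -> after Conv2d 5x5 stride=2: (18, 29, 65, 100)
Output shape: (18, 29, 65, 100)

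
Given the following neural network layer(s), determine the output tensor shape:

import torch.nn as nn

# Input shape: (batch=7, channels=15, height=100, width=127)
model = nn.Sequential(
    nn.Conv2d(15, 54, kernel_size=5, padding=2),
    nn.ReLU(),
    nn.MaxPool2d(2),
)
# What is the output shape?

Input shape: (7, 15, 100, 127)
  -> after Conv2d: (7, 54, 100, 127)
  -> after ReLU: (7, 54, 100, 127)
Output shape: (7, 54, 50, 63)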